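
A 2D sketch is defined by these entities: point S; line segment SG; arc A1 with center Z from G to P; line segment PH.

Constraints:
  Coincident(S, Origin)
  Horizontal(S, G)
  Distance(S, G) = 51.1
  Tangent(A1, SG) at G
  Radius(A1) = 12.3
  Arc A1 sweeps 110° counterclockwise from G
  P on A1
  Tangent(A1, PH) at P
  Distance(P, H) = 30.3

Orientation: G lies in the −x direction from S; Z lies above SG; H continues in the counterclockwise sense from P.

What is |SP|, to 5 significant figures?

42.849

A1 meets SG tangentially, so ZG is at right angles to SG, so Z = G + (0, 12.3) = (-51.100, 12.300). On A1, G sits at bearing -90° from Z; a 110° counterclockwise sweep puts P at bearing 20°, so P = Z + 12.3·(cos 20°, sin 20°) = (-39.542, 16.507). Then |SP| = |P − S| = 42.849.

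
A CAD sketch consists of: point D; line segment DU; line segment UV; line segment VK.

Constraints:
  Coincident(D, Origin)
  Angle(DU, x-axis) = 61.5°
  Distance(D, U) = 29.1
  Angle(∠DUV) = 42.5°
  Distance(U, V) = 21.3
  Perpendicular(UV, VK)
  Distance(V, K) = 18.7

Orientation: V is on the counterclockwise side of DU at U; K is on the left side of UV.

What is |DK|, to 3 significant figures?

0.972

∠DUV = 42.5°, so UV runs at 61.5° + (180° − 42.5°) = 199° from the x-axis; with |UV| = 21.3, V = U + 21.3·(cos 199°, sin 199°) = (-6.25, 18.6). UV ⟂ VK; with |VK| = 18.7 on the left of UV, K = V + 18.7·(0.326, -0.946) = (-0.166, 0.958). Then |DK| = |K − D| = 0.972.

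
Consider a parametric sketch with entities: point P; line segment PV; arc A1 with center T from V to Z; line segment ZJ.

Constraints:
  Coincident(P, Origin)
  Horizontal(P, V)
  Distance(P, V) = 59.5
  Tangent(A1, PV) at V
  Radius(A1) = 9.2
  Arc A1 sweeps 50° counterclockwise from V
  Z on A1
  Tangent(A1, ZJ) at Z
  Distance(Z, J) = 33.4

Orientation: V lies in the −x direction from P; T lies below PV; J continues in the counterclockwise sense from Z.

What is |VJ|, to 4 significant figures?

40.58

P is at the origin; P and V share the same y with |PV| = 59.5 and V on the −x side, so V = (-59.50, 0.000). A1 meets PV tangentially, so TV is at right angles to PV, so T = V + (0, -9.2) = (-59.50, -9.200). On A1, V sits at bearing 90° from T; a 50° counterclockwise sweep puts Z at bearing 140°, so Z = T + 9.2·(cos 140°, sin 140°) = (-66.55, -3.286). The tangent condition forces TZ to be normal to ZJ, so ZJ runs along (−sin 140°, cos 140°); with |ZJ| = 33.4, J = (-88.02, -28.87). Then |VJ| = |J − V| = 40.58.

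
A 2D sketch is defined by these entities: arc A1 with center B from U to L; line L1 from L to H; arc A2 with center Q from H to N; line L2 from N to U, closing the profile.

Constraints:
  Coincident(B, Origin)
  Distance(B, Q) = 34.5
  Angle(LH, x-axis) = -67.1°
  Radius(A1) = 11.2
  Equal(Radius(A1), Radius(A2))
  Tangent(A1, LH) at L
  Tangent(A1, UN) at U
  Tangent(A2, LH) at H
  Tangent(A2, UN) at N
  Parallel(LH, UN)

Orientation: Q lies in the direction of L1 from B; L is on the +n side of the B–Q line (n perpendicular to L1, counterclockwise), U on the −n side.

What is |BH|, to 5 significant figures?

36.272

The slot axis is L1's direction at -67.1°, so u = (cos -67.1°, sin -67.1°) = (0.38912, -0.92119) and n = (−sin -67.1°, cos -67.1°) = (0.92119, 0.38912). B is at the origin and Q lies 34.5 along u from B, so Q = 34.5·u = (13.425, -31.781). Tangency of A1 to both parallel lines with radius 11.2 puts L and U at B ± 11.2·n: L = (10.317, 4.3582), U = (-10.317, -4.3582). Equal radii place H and N the same way about Q: H = Q + 11.2·n = (23.742, -27.423), N = Q − 11.2·n = (3.1075, -36.139). Then |BH| = |H − B| = 36.272.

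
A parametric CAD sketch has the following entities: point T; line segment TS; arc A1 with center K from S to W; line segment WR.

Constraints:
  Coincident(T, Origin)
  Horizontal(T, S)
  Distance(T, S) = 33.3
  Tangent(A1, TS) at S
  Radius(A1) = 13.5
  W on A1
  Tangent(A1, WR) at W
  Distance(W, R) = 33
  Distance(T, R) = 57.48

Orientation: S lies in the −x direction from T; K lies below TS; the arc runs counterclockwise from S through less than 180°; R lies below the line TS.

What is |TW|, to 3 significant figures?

49.4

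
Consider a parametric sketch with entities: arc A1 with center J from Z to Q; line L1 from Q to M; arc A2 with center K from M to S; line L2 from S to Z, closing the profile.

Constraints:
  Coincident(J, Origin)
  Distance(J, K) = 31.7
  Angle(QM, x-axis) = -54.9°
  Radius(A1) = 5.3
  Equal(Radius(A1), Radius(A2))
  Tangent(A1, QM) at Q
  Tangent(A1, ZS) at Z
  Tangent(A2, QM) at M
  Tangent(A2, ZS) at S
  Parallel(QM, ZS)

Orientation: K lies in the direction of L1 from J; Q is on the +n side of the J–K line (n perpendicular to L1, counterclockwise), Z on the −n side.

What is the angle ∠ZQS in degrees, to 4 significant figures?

71.51°

The slot axis is L1's direction at -54.9°, so u = (cos -54.9°, sin -54.9°) = (0.5750, -0.8181) and n = (−sin -54.9°, cos -54.9°) = (0.8181, 0.5750). J is at the origin and K lies 31.7 along u from J, so K = 31.7·u = (18.23, -25.94). Tangency of A1 to both parallel lines with radius 5.3 puts Q and Z at J ± 5.3·n: Q = (4.336, 3.048), Z = (-4.336, -3.048). Equal radii place M and S the same way about K: M = K + 5.3·n = (22.56, -22.89), S = K − 5.3·n = (13.89, -28.98). Then cos ∠ZQS = QZ·QS / (|QZ||QS|), giving 71.51°.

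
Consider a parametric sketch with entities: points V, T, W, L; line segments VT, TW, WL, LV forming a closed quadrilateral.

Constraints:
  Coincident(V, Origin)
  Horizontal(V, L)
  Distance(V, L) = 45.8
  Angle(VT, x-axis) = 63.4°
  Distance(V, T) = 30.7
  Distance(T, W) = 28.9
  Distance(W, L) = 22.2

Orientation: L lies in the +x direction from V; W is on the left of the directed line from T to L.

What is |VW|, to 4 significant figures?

47.46

V is at the origin; V and L share the same y with |VL| = 45.8 and L in +x, so L = (45.8, 0). VT runs at 63.4° with |VT| = 30.7, so T = (13.75, 27.45). W is determined by |TW| = 28.9 and |WL| = 22.2 together: it lies at the intersection of circle(T, 28.9) and circle(L, 22.2). With |TL| = 42.20, the foot of the radical line on TL is 25.16 from T and the perpendicular offset is √(28.9² − 25.16²) = 14.22. Taking the left-of-TL solution: W = (42.11, 21.89).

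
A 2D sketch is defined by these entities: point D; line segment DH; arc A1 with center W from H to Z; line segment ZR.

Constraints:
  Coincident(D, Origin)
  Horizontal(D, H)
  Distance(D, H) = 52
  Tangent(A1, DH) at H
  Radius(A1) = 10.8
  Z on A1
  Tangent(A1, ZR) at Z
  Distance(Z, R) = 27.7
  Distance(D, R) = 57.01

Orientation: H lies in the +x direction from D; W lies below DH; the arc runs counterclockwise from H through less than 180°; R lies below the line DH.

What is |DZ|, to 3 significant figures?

42.7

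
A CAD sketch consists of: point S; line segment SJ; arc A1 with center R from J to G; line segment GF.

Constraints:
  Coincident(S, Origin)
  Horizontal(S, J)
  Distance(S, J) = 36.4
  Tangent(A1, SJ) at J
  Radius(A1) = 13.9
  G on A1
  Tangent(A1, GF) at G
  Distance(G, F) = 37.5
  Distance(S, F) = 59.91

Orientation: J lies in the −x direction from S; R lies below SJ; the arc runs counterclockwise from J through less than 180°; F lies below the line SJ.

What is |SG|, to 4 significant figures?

52.65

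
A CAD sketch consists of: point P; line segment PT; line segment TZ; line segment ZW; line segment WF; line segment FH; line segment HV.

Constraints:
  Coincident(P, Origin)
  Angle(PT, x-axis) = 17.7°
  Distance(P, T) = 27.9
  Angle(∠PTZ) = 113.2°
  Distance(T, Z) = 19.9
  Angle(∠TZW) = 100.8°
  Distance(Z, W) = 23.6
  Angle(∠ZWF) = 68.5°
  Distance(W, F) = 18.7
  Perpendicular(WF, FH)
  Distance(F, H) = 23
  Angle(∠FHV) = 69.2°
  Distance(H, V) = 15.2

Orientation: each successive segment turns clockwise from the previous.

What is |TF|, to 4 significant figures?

20.59

∠TZW = 100.8° gives ZW at -128.3° from the x-axis; with |ZW| = 23.6, W = (24.98, -25.08). ∠ZWF = 68.5° gives WF at 120.2° from the x-axis; with |WF| = 18.7, F = (15.58, -8.918). Then |TF| = |F − T| = 20.59.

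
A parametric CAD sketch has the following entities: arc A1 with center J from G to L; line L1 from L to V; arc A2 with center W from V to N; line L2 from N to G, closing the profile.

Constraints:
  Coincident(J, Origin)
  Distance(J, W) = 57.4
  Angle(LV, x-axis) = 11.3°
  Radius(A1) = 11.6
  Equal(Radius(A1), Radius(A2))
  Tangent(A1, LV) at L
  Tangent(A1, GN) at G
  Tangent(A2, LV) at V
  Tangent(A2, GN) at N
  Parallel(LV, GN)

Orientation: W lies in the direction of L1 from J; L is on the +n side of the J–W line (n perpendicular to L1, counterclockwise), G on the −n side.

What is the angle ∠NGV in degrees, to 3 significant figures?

22.0°

The slot axis is L1's direction at 11.3°, so u = (cos 11.3°, sin 11.3°) = (0.981, 0.196) and n = (−sin 11.3°, cos 11.3°) = (-0.196, 0.981). J is at the origin and W lies 57.4 along u from J, so W = 57.4·u = (56.3, 11.2). Tangency of A1 to both parallel lines with radius 11.6 puts L and G at J ± 11.6·n: L = (-2.27, 11.4), G = (2.27, -11.4). Equal radii place V and N the same way about W: V = W + 11.6·n = (54.0, 22.6), N = W − 11.6·n = (58.6, -0.128). Then cos ∠NGV = GN·GV / (|GN||GV|), giving 22.0°.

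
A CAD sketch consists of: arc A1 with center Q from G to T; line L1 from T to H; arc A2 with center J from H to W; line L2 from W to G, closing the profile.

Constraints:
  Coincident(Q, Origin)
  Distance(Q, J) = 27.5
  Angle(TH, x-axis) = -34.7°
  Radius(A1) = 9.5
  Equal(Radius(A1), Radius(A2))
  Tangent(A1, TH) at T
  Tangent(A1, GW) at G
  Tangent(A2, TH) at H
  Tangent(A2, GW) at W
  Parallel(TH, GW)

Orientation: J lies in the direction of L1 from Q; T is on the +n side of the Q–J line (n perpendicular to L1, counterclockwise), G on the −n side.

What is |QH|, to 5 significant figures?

29.095

The slot axis is L1's direction at -34.7°, so u = (cos -34.7°, sin -34.7°) = (0.82214, -0.56928) and n = (−sin -34.7°, cos -34.7°) = (0.56928, 0.82214). Q is at the origin and J lies 27.5 along u from Q, so J = 27.5·u = (22.609, -15.655). Tangency of A1 to both parallel lines with radius 9.5 puts T and G at Q ± 9.5·n: T = (5.4082, 7.8104), G = (-5.4082, -7.8104). Equal radii place H and W the same way about J: H = J + 9.5·n = (28.017, -7.8448), W = J − 9.5·n = (17.201, -23.466). Then |QH| = |H − Q| = 29.095.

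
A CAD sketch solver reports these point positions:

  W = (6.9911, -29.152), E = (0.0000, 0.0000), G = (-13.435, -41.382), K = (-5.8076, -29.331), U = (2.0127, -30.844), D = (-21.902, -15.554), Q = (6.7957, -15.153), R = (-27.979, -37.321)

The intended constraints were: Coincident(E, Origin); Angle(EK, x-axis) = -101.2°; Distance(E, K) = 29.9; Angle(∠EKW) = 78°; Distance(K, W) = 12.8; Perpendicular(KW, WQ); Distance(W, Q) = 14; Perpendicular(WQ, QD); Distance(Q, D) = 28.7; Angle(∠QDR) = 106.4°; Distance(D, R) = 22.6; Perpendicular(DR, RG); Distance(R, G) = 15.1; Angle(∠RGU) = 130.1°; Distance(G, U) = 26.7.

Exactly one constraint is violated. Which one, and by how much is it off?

Distance(G, U) = 26.7 — off by 8.00.

E = (0.00, 0.00) ✓; EK at -101.2° ✓; |EK| = 29.90 ✓; ∠EKW = 78.00° ✓; |KW| = 12.80 ✓; ∠(KW, WQ) = 90.00° ✓; |WQ| = 14.00 ✓; ∠(WQ, QD) = 90.00° ✓; |QD| = 28.70 ✓; ∠QDR = 106.4° ✓; |DR| = 22.60 ✓; ∠(DR, RG) = 90.00° ✓; |RG| = 15.10 ✓; ∠RGU = 130.1° ✓; |GU| = 18.70 ✗.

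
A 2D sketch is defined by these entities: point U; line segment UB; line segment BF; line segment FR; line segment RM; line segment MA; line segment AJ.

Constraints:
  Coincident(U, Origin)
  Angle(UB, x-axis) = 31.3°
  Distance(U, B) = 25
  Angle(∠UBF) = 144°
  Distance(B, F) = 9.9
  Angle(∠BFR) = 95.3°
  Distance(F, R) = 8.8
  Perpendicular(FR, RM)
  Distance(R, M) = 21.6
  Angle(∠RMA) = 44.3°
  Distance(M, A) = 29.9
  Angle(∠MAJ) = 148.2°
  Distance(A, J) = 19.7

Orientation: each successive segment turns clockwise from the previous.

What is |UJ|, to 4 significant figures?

57.74

∠RMA = 44.3° gives MA at 44.90° from the x-axis; with |MA| = 29.9, A = (30.90, 24.26). ∠MAJ = 148.2° gives AJ at 13.10° from the x-axis; with |AJ| = 19.7, J = (50.09, 28.72). Then |UJ| = |J − U| = 57.74.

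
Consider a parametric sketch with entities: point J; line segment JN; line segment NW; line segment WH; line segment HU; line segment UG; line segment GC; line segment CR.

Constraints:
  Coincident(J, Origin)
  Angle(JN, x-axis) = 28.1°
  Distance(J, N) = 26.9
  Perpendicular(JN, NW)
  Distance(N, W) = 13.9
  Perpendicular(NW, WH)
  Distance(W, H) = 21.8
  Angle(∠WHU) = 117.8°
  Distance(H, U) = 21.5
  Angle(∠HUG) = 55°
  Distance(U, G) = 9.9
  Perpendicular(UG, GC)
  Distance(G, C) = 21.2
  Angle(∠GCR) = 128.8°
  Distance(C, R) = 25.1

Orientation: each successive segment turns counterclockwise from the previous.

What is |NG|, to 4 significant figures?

22.34

J is at the origin; JN runs at 28.1° with length 26.9, so N = (23.73, 12.67). JN ⟂ NW, so NW runs at 118.1°; with |NW| = 13.9, W = (17.18, 24.93). NW ⟂ WH, so WH runs at -151.9°; with |WH| = 21.8, H = (-2.048, 14.66). ∠WHU = 117.8° gives HU at -89.70° from the x-axis; with |HU| = 21.5, U = (-1.936, -6.836). ∠HUG = 55.0° gives UG at 35.30° from the x-axis; with |UG| = 9.9, G = (6.144, -1.115). Then |NG| = |G − N| = 22.34.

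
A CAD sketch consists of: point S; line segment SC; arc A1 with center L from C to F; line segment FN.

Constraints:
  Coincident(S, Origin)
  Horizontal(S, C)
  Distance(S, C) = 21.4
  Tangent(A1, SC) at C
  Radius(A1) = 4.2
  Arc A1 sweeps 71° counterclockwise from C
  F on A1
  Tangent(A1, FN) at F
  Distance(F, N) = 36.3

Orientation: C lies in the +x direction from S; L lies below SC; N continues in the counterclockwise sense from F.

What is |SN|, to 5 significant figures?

37.576

S is at the origin; SC is horizontal with |SC| = 21.4 and C on the +x side, so C = (21.400, 0.0000). A1 meets SC tangentially, so LC is at right angles to SC, so L = C + (0, -4.2) = (21.400, -4.2000). On A1, C sits at bearing 90° from L; a 71° counterclockwise sweep puts F at bearing 161°, so F = L + 4.2·(cos 161°, sin 161°) = (17.429, -2.8326). Since A1 is tangent to FN there, LF ⟂ FN, so FN runs along (−sin 161°, cos 161°); with |FN| = 36.3, N = (5.6107, -37.155). Then |SN| = |N − S| = 37.576.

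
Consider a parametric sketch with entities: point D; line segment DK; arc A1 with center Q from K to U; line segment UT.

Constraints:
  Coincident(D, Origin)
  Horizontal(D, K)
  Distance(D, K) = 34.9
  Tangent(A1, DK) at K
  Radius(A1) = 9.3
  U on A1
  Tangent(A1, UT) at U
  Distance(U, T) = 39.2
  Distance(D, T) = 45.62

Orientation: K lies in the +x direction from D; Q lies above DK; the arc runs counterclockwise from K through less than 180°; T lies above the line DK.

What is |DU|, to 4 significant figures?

44.40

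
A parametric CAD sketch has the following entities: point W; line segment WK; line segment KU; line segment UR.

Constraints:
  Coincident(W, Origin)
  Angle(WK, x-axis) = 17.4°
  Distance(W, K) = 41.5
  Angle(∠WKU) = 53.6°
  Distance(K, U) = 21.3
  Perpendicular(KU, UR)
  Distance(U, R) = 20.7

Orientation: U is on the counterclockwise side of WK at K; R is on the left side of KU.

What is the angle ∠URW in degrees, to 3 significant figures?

165°

W is at the origin; WK runs at 17.4° with length 41.5, so K = 41.5·(cos 17.4°, sin 17.4°) = (39.6, 12.4). ∠WKU = 53.6°, so KU runs at 17.4° + (180° − 53.6°) = 144° from the x-axis; with |KU| = 21.3, U = K + 21.3·(cos 144°, sin 144°) = (22.4, 25.0). The perpendicularity gives UR at right angles to KU; with |UR| = 20.7 on the left of KU, R = U + 20.7·(-0.591, -0.807) = (10.2, 8.29). Then cos ∠URW = RU·RW / (|RU||RW|), giving 165°.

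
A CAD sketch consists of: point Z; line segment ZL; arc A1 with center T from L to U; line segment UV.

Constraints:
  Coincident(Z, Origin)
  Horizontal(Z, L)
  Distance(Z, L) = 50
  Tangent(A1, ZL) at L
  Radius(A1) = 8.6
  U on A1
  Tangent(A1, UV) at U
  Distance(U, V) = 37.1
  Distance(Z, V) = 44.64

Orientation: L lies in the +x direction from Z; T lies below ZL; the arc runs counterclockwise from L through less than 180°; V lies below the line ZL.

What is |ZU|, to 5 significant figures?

42.675

Checks: |TU| = 8.600 ✓; ∠(TU, UV) = 90.00° ✓; |UV| = 37.10 ✓; |ZV| = 44.64 ✓.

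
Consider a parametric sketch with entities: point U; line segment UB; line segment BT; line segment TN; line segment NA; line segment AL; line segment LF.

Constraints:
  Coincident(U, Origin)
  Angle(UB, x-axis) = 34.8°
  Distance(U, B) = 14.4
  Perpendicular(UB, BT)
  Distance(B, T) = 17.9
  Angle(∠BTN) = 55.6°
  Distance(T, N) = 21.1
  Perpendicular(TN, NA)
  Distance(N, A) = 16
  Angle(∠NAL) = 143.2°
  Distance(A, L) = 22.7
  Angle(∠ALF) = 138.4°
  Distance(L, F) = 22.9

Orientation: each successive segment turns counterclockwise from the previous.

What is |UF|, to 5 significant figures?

48.958

U is at the origin; UB runs at 34.8° with length 14.4, so B = (11.825, 8.2183). UB ⟂ BT, so BT runs at 124.80°; with |BT| = 17.9, T = (1.6088, 22.917). ∠BTN = 55.6° gives TN at -110.80° from the x-axis; with |TN| = 21.1, N = (-5.8840, 3.1920). TN ⟂ NA, so NA runs at -20.800°; with |NA| = 16.0, A = (9.0732, -2.4897). ∠NAL = 143.2° gives AL at 16.000° from the x-axis; with |AL| = 22.7, L = (30.894, 3.7673). ∠ALF = 138.4° gives LF at 57.600° from the x-axis; with |LF| = 22.9, F = (43.164, 23.102). Then |UF| = |F − U| = 48.958.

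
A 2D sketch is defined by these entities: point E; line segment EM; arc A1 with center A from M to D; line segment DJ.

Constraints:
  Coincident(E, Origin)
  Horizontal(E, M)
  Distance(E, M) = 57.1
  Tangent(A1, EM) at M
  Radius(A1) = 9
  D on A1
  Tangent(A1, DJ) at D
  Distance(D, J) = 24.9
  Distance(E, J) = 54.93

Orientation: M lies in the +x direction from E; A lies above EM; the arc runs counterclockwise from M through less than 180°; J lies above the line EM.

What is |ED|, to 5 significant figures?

65.008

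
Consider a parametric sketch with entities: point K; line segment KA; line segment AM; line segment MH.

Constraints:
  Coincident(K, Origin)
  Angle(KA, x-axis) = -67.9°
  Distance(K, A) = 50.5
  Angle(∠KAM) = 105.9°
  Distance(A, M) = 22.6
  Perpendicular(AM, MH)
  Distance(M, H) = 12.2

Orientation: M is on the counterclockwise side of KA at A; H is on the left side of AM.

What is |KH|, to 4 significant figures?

51.48

∠KAM = 105.9°, so AM runs at -67.9° + (180° − 105.9°) = 6.200° from the x-axis; with |AM| = 22.6, M = A + 22.6·(cos 6.200°, sin 6.200°) = (41.47, -44.35). AM is perpendicular to MH; with |MH| = 12.2 on the left of AM, H = M + 12.2·(-0.1080, 0.9942) = (40.15, -32.22). Then |KH| = |H − K| = 51.48.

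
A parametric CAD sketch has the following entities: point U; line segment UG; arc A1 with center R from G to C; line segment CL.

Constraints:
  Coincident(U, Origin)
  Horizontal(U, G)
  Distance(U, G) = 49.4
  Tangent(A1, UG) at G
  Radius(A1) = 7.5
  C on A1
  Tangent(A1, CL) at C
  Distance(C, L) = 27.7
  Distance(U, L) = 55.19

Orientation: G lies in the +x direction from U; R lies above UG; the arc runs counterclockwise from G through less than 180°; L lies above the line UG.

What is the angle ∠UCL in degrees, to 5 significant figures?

72.019°

Checks: U = (0.00, 0.00) ✓; |RC| = 7.500 ✓; ∠(RC, CL) = 90.00° ✓; |CL| = 27.70 ✓; |UL| = 55.19 ✓.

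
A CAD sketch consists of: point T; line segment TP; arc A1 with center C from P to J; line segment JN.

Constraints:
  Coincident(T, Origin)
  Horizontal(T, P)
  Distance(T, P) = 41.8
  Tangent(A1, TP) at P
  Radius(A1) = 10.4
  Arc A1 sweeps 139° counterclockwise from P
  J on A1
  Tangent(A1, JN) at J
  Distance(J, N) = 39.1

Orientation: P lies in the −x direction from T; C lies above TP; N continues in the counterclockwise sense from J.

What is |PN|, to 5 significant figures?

49.416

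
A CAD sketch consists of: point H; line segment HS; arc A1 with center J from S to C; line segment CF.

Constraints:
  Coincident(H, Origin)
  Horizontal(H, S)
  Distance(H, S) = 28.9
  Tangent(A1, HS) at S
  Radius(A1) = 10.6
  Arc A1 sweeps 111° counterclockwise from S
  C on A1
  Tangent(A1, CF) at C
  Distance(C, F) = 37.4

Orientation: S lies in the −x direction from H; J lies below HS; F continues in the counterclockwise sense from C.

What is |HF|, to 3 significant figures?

55.5

H is at the origin; HS is horizontal with |HS| = 28.9 and S on the −x side, so S = (-28.9, 0.00). A1 meets HS tangentially, so JS is at right angles to HS, so J = S + (0, -10.6) = (-28.9, -10.6). On A1, S sits at bearing 90° from J; a 111° counterclockwise sweep puts C at bearing 201°, so C = J + 10.6·(cos 201°, sin 201°) = (-38.8, -14.4). A1 meets CF tangentially, so JC is at right angles to CF, so CF runs along (−sin 201°, cos 201°); with |CF| = 37.4, F = (-25.4, -49.3). Then |HF| = |F − H| = 55.5.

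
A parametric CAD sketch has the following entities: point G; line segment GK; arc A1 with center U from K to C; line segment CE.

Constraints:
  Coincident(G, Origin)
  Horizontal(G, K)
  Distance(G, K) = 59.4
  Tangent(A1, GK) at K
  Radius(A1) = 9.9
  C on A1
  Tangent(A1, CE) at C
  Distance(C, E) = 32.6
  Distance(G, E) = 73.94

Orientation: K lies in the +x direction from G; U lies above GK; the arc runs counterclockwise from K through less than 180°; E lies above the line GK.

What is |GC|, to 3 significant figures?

70.0

Checks: G = (0.00, 0.00) ✓; |UC| = 9.900 ✓; ∠(UC, CE) = 90.00° ✓; |CE| = 32.60 ✓; |GE| = 73.94 ✓.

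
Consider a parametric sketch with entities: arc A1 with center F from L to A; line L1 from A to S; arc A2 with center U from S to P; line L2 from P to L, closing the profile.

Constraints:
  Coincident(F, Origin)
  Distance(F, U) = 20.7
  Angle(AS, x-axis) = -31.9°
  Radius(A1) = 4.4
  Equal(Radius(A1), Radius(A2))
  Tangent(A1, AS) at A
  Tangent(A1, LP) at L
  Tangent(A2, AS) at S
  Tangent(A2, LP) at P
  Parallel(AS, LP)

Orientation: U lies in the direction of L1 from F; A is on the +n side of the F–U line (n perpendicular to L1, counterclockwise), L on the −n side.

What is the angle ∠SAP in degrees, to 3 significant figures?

23.0°

Tangency of A1 to both parallel lines with radius 4.4 puts A and L at F ± 4.4·n: A = (2.33, 3.74), L = (-2.33, -3.74). Equal radii place S and P the same way about U: S = U + 4.4·n = (19.9, -7.20), P = U − 4.4·n = (15.2, -14.7). Then cos ∠SAP = AS·AP / (|AS||AP|), giving 23.0°.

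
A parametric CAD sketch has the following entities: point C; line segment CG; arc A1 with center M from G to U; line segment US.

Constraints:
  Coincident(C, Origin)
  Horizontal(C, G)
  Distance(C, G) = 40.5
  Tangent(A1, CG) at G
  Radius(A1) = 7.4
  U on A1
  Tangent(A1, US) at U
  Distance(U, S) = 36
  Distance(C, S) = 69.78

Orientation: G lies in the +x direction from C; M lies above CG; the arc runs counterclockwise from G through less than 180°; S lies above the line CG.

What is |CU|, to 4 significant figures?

47.96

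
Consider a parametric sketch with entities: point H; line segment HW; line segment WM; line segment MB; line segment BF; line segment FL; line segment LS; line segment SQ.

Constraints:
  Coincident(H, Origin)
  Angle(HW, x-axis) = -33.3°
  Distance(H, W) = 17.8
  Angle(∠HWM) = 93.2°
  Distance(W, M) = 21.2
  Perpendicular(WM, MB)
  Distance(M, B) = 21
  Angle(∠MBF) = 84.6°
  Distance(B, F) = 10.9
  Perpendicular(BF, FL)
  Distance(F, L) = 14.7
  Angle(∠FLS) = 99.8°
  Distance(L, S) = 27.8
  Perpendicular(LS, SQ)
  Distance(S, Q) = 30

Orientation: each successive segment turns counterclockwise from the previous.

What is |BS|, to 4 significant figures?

25.49

BF is perpendicular to FL, so FL runs at -31.10°; with |FL| = 14.7, L = (17.56, 2.834). ∠FLS = 99.8° gives LS at 49.10° from the x-axis; with |LS| = 27.8, S = (35.77, 23.85). Then |BS| = |S − B| = 25.49.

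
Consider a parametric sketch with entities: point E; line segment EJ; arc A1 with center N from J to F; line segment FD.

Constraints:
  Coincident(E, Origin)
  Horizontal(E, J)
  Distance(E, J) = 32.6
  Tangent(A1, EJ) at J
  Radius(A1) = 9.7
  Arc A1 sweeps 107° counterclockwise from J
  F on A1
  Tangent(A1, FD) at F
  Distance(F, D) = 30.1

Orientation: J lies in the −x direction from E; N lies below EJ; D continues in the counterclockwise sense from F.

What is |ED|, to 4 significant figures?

52.93

E is at the origin; EJ is horizontal with |EJ| = 32.6 and J on the −x side, so J = (-32.60, 0.000). Since A1 is tangent to EJ there, NJ ⟂ EJ, so N = J + (0, -9.7) = (-32.60, -9.700). On A1, J sits at bearing 90° from N; a 107° counterclockwise sweep puts F at bearing 197°, so F = N + 9.7·(cos 197°, sin 197°) = (-41.88, -12.54). Since A1 is tangent to FD there, NF ⟂ FD, so FD runs along (−sin 197°, cos 197°); with |FD| = 30.1, D = (-33.08, -41.32). Then |ED| = |D − E| = 52.93.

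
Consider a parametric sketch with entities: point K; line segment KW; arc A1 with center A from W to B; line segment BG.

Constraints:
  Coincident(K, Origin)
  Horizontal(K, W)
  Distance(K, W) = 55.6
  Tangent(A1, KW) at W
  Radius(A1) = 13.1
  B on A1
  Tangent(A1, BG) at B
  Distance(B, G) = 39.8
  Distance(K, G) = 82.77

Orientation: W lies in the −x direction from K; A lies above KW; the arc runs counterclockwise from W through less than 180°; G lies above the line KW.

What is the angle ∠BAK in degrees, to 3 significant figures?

40.7°

K is at the origin; KW is horizontal with |KW| = 55.6 and W on the −x side, so W = (-55.6, 0.00). The tangent condition forces AW to be normal to KW, so A = W + (0, 13.1) = (-55.6, 13.1). Since AB ⟂ BG (tangency), |AG| = √(13.1² + 39.8²) = 41.9 regardless of where B sits on A1. So G lies on both circle(K, 82.77) and circle(A, 41.9); the above-KW intersection is G = (-62.3, 54.5). B is the foot of the tangent from G: B = (-44.0, 19.1).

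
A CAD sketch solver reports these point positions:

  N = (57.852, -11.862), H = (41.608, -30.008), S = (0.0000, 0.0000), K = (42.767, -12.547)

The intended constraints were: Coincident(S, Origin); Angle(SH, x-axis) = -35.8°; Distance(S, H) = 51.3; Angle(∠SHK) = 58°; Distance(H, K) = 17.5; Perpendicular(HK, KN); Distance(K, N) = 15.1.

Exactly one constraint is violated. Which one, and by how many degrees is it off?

Perpendicular(HK, KN) — off by 6.40°.

S = (0.00, 0.00) ✓; SH at -35.80° ✓; |SH| = 51.30 ✓; ∠SHK = 58.00° ✓; |HK| = 17.50 ✓; ∠(HK, KN) = 83.60° ✗; |KN| = 15.10 ✓.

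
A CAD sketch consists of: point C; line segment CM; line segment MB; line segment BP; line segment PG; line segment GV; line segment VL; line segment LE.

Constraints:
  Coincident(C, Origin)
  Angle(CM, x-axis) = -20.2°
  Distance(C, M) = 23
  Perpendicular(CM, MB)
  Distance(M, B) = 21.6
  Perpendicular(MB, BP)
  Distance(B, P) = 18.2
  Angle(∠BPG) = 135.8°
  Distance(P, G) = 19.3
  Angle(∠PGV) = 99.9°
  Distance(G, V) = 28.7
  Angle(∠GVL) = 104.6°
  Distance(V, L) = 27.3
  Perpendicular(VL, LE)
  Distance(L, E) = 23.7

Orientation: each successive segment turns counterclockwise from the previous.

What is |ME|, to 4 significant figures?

16.06

C is at the origin; CM runs at -20.2° with length 23.0, so M = (21.59, -7.942). CM is perpendicular to MB, so MB runs at 69.80°; with |MB| = 21.6, B = (29.04, 12.33). MB ⟂ BP, so BP runs at 159.8°; with |BP| = 18.2, P = (11.96, 18.61). ∠BPG = 135.8° gives PG at -156.0° from the x-axis; with |PG| = 19.3, G = (-5.668, 10.76). ∠PGV = 99.9° gives GV at -75.90° from the x-axis; with |GV| = 28.7, V = (1.324, -17.07). ∠GVL = 104.6° gives VL at -0.5000° from the x-axis; with |VL| = 27.3, L = (28.62, -17.31). VL is perpendicular to LE, so LE runs at 89.50°; with |LE| = 23.7, E = (28.83, 6.390). Then |ME| = |E − M| = 16.06.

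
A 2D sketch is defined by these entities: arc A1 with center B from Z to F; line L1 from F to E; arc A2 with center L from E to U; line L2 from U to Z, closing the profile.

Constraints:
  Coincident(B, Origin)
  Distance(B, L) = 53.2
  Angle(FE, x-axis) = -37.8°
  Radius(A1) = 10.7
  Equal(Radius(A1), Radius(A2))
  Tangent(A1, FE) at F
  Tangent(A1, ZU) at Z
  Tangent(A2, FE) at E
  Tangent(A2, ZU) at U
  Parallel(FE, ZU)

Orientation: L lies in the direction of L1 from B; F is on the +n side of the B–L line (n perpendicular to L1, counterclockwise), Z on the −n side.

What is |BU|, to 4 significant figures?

54.27

The slot axis is L1's direction at -37.8°, so u = (cos -37.8°, sin -37.8°) = (0.7902, -0.6129) and n = (−sin -37.8°, cos -37.8°) = (0.6129, 0.7902). B is at the origin and L lies 53.2 along u from B, so L = 53.2·u = (42.04, -32.61). Tangency of A1 to both parallel lines with radius 10.7 puts F and Z at B ± 10.7·n: F = (6.558, 8.455), Z = (-6.558, -8.455). Equal radii place E and U the same way about L: E = L + 10.7·n = (48.59, -24.15), U = L − 10.7·n = (35.48, -41.06). Then |BU| = |U − B| = 54.27.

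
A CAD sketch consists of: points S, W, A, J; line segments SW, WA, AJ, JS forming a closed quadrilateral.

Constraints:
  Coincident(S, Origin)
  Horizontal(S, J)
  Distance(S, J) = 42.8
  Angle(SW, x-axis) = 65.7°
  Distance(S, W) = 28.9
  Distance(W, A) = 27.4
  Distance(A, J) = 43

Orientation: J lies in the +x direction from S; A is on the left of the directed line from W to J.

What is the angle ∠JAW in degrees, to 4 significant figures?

66.20°

Checks: SW at 65.70° ✓; |WA| = 27.40 ✓; |AJ| = 43.00 ✓.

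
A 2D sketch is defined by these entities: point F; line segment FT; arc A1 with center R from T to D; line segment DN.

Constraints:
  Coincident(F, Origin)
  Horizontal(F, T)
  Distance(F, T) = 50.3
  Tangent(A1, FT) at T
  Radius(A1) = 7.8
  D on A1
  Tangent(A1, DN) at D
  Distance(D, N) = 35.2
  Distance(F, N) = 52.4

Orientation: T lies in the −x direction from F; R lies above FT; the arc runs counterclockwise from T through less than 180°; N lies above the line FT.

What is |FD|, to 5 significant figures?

43.146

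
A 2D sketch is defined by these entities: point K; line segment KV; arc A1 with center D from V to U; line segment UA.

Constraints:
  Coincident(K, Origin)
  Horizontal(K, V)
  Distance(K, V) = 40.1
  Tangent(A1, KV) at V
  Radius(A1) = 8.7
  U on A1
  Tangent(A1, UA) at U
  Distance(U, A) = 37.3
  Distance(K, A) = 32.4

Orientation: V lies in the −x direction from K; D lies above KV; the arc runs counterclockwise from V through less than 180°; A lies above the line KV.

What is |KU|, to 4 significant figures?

33.67

Checks: ∠(DV, VK) = 90.00° ✓; |DV| = 8.700 ✓; |DU| = 8.700 ✓; ∠(DU, UA) = 90.00° ✓; |UA| = 37.30 ✓; |KA| = 32.40 ✓.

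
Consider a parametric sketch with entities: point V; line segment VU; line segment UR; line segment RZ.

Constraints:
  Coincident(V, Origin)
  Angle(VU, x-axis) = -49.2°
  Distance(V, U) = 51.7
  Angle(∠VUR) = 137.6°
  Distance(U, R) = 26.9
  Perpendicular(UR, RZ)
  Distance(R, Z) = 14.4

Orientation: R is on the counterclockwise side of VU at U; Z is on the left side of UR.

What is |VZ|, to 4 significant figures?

68.22

∠VUR = 137.6°, so UR runs at -49.2° + (180° − 137.6°) = -6.800° from the x-axis; with |UR| = 26.9, R = U + 26.9·(cos -6.800°, sin -6.800°) = (60.49, -42.32). UR is perpendicular to RZ; with |RZ| = 14.4 on the left of UR, Z = R + 14.4·(0.1184, 0.9930) = (62.20, -28.02). Then |VZ| = |Z − V| = 68.22.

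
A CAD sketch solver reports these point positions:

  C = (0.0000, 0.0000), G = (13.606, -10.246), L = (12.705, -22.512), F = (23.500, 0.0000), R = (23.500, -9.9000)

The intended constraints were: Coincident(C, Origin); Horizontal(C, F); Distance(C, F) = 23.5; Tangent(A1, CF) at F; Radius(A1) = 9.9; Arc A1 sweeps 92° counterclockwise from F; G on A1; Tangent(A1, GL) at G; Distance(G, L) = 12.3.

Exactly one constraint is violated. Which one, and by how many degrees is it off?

Tangent(A1, GL) at G — off by 6.20°.

C = (0.00, 0.00) ✓; C.y = 0.00, F.y = 0.00 ✓; |CF| = 23.50 ✓; ∠(RF, FC) = 90.00° ✓; |RF| = 9.900 ✓; bearing(R→G) − bearing(R→F) = 92.00° ✓; |RG| = 9.900 ✓; ∠(RG, GL) = 96.20° ✗; |GL| = 12.30 ✓.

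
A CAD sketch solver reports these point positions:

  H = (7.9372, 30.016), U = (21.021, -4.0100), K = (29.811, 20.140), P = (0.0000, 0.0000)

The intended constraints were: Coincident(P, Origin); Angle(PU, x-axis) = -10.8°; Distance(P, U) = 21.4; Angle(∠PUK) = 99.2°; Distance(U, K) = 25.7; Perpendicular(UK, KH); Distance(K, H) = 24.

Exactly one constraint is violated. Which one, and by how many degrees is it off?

Perpendicular(UK, KH) — off by 4.30°.

P = (0.00, 0.00) ✓; PU at -10.80° ✓; |PU| = 21.40 ✓; ∠PUK = 99.20° ✓; |UK| = 25.70 ✓; ∠(UK, KH) = 85.70° ✗; |KH| = 24.00 ✓.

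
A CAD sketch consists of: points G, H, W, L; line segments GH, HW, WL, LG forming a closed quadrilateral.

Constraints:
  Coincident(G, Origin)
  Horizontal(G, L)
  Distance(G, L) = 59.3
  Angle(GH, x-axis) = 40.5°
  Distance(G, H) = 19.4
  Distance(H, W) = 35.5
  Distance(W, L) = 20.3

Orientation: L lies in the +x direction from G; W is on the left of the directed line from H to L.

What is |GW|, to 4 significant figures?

52.98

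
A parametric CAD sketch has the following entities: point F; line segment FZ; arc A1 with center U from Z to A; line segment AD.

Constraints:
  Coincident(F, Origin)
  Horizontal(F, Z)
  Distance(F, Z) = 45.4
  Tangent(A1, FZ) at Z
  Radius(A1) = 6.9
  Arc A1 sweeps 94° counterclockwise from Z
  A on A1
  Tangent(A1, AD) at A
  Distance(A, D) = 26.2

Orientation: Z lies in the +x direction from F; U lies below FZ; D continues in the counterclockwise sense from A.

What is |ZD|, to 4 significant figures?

33.90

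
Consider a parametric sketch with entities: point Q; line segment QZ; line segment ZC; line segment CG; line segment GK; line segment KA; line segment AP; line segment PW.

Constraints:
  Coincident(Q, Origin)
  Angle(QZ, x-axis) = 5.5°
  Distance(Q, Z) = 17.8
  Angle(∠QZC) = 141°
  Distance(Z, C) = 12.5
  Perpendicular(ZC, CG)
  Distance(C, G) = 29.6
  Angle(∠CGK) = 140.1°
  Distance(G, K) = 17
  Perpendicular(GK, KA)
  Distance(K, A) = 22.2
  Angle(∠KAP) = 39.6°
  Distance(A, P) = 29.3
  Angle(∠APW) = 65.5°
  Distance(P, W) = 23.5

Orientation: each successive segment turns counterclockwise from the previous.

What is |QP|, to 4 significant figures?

32.68

Q is at the origin; QZ runs at 5.5° with length 17.8, so Z = (17.72, 1.706). ∠QZC = 141.0° gives ZC at 44.50° from the x-axis; with |ZC| = 12.5, C = (26.63, 10.47). ZC is perpendicular to CG, so CG runs at 134.5°; with |CG| = 29.6, G = (5.887, 31.58). ∠CGK = 140.1° gives GK at 174.4° from the x-axis; with |GK| = 17.0, K = (-11.03, 33.24). GK ⟂ KA, so KA runs at -95.60°; with |KA| = 22.2, A = (-13.20, 11.14). ∠KAP = 39.6° gives AP at 44.80° from the x-axis; with |AP| = 29.3, P = (7.592, 31.79). Then |QP| = |P − Q| = 32.68.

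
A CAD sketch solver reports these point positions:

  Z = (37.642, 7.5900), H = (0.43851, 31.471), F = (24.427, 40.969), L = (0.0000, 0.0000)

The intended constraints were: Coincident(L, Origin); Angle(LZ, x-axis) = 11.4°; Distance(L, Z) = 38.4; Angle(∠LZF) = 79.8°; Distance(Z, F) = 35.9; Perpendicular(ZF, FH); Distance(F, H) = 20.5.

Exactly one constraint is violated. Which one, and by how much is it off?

Distance(F, H) = 20.5 — off by 5.30.

L = (0.00, 0.00) ✓; LZ at 11.40° ✓; |LZ| = 38.40 ✓; ∠LZF = 79.80° ✓; |ZF| = 35.90 ✓; ∠(ZF, FH) = 90.00° ✓; |FH| = 25.80 ✗.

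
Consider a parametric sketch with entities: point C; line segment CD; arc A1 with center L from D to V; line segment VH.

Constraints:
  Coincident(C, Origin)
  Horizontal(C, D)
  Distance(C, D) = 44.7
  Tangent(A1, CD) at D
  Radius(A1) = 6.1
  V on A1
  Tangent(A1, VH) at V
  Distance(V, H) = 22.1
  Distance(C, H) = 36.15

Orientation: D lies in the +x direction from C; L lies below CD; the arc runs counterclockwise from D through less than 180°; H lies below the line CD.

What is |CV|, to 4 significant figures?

39.52

Checks: C.y = 0.00, D.y = 0.00 ✓; |LV| = 6.100 ✓; ∠(LV, VH) = 90.00° ✓; |VH| = 22.10 ✓; |CH| = 36.15 ✓.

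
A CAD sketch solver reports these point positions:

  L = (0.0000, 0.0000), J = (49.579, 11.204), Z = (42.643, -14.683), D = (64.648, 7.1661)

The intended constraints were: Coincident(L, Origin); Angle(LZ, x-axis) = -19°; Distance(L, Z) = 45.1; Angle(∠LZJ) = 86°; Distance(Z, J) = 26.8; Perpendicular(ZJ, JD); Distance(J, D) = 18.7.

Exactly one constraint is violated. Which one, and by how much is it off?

Distance(J, D) = 18.7 — off by 3.10.

L = (0.00, 0.00) ✓; LZ at -19.00° ✓; |LZ| = 45.10 ✓; ∠LZJ = 86.00° ✓; |ZJ| = 26.80 ✓; ∠(ZJ, JD) = 90.00° ✓; |JD| = 15.60 ✗.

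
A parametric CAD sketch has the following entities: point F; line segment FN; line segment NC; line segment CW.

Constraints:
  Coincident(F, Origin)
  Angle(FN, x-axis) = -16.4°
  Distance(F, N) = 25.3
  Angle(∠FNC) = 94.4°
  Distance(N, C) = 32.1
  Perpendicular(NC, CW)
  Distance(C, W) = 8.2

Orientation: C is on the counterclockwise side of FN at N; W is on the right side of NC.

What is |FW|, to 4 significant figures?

47.71

F is at the origin; FN runs at -16.4° with length 25.3, so N = 25.3·(cos -16.4°, sin -16.4°) = (24.27, -7.143). ∠FNC = 94.4°, so NC runs at -16.4° + (180° − 94.4°) = 69.20° from the x-axis; with |NC| = 32.1, C = N + 32.1·(cos 69.20°, sin 69.20°) = (35.67, 22.86). NC is perpendicular to CW; with |CW| = 8.2 on the right of NC, W = C + 8.2·(0.9348, -0.3551) = (43.34, 19.95). Then |FW| = |W − F| = 47.71.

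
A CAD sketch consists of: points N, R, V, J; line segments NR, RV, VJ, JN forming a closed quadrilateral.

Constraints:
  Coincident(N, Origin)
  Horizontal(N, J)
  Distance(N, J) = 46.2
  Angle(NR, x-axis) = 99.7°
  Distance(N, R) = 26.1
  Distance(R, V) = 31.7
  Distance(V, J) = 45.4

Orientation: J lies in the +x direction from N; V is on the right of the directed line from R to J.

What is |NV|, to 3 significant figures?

5.60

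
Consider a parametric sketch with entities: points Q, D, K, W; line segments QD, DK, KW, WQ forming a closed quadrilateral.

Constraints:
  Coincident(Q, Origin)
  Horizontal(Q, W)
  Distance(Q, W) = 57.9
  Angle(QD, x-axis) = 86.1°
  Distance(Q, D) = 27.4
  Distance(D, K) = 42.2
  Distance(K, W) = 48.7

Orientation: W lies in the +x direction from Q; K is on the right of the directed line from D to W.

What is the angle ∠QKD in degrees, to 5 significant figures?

26.247°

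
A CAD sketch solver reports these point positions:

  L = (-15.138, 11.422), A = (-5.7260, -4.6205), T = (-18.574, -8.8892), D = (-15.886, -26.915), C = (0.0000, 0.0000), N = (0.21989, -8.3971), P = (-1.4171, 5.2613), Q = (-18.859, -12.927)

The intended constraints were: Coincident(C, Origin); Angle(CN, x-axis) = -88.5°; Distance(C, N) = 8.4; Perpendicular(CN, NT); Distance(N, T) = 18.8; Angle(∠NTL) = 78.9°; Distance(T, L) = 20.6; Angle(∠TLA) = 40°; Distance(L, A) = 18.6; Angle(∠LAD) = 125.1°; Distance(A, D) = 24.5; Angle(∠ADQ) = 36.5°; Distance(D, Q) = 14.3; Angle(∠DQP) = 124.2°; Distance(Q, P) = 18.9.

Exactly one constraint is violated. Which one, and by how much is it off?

Distance(Q, P) = 18.9 — off by 6.30.

C = (0.00, 0.00) ✓; CN at -88.50° ✓; |CN| = 8.400 ✓; ∠(CN, NT) = 90.00° ✓; |NT| = 18.80 ✓; ∠NTL = 78.90° ✓; |TL| = 20.60 ✓; ∠TLA = 40.00° ✓; |LA| = 18.60 ✓; ∠LAD = 125.1° ✓; |AD| = 24.50 ✓; ∠ADQ = 36.50° ✓; |DQ| = 14.30 ✓; ∠DQP = 124.2° ✓; |QP| = 25.20 ✗.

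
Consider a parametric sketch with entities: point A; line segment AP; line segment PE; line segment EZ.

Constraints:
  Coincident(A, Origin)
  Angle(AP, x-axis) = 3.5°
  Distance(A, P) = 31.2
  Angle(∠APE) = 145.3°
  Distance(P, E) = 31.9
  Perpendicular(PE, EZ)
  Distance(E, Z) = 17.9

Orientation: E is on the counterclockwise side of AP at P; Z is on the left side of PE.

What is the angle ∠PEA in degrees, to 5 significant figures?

17.151°

A is at the origin; AP runs at 3.5° with length 31.2, so P = 31.2·(cos 3.5°, sin 3.5°) = (31.142, 1.9047). ∠APE = 145.3°, so PE runs at 3.5° + (180° − 145.3°) = 38.200° from the x-axis; with |PE| = 31.9, E = P + 31.9·(cos 38.200°, sin 38.200°) = (56.211, 21.632). Then cos ∠PEA = EP·EA / (|EP||EA|), giving 17.151°.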